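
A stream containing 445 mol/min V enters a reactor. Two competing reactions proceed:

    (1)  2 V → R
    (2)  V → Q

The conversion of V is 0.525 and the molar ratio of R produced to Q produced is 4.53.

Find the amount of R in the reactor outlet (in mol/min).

Conversion of V: V consumed = 0.525 × 445 = 233.6 mol/min = 2ξ₁ + 1ξ₂.
Selectivity: 1ξ₁ / (1ξ₂) = 4.53 → ξ₁ = 4.53 ξ₂.
Substitute: (2·4.53 + 1) ξ₂ = 233.6 → ξ₂ = 23.22 mol/min, ξ₁ = 105.2 mol/min.
Outlet amounts (n = n₀ + Σ ν·ξ):
  V: 445 − 2(105.2) − 1(23.22) = 211.4
  R: 0 + 1(105.2) = 105.2
  Q: 0 + 1(23.22) = 23.22

105 mol/min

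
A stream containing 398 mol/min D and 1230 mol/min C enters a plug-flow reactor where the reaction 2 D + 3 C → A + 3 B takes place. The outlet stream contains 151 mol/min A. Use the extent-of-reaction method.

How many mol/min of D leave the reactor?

96 mol/min

For A: n = n₀ + 1ξ → 151 = 0 + 1ξ, giving ξ = 151 mol/min.
Outlet amounts (n = n₀ + ν ξ):
  D: 398 − 2(151) = 96
  C: 1230 − 3(151) = 777
  A: 0 + 1(151) = 151
  B: 0 + 3(151) = 453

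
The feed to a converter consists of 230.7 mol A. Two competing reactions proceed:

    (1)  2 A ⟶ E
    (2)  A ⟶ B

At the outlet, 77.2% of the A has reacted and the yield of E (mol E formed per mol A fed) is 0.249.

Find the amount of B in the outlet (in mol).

63.2 mol

Yield of E: 1ξ₁ / 230.7 = 0.249 → ξ₁ = 57.44 mol.
Conversion of A: 2ξ₁ + 1ξ₂ = 0.772 × 230.7 = 178.1 → ξ₂ = 63.21 mol.
Outlet amounts (n = n₀ + Σ ν·ξ):
  A: 230.7 − 2(57.44) − 1(63.21) = 52.6
  E: 0 + 1(57.44) = 57.44
  B: 0 + 1(63.21) = 63.21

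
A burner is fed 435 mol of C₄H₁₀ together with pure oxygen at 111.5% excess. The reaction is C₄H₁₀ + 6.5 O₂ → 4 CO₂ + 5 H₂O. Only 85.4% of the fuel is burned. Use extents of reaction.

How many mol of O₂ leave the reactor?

3570 mol

Stoichiometric O₂ = 6.5 × 435 = 2828 mol; O₂ fed = 2828 × 2.115 = 5980 mol.
Fuel reacted = 0.854 × 435 → ξ = 371.5 mol.
Outlet (n = n₀ + ν ξ):
  C₄H₁₀: 435 − 1(371.5) = 63.51
  O₂: 5980 − 6.5(371.5) = 3565
  CO₂: 0 + 4(371.5) = 1486
  H₂O: 0 + 5(371.5) = 1857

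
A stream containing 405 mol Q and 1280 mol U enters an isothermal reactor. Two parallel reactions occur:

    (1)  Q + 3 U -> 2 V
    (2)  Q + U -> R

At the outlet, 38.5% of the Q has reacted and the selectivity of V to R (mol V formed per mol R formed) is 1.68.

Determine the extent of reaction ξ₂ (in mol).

ξ₂ = 84.7 mol

Conversion of Q: Q consumed = 0.385 × 405 = 155.9 mol = 1ξ₁ + 1ξ₂.
Selectivity: 2ξ₁ / (1ξ₂) = 1.68 → ξ₁ = 0.84 ξ₂.
Substitute: (1·0.84 + 1) ξ₂ = 155.9 → ξ₂ = 84.74 mol, ξ₁ = 71.18 mol.
Outlet amounts (n = n₀ + Σ ν·ξ):
  Q: 405 − 1(71.18) − 1(84.74) = 249.1
  U: 1280 − 3(71.18) − 1(84.74) = 981.7
  V: 0 + 2(71.18) = 142.4
  R: 0 + 1(84.74) = 84.74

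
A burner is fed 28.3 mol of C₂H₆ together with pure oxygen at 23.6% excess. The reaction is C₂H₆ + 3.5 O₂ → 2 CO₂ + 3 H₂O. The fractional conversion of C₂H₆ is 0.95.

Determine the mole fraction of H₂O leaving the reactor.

Stoichiometric O₂ = 3.5 × 28.3 = 99.05 mol; O₂ fed = 99.05 × 1.236 = 122.4 mol.
Fuel reacted = 0.95 × 28.3 → ξ = 26.88 mol.
Outlet (n = n₀ + ν ξ):
  C₂H₆: 28.3 − 1(26.88) = 1.415
  O₂: 122.4 − 3.5(26.88) = 28.33
  CO₂: 0 + 2(26.88) = 53.77
  H₂O: 0 + 3(26.88) = 80.66
Total out = 164.2 mol; y_H₂O = 80.66 / 164.2 = 0.4913.

0.491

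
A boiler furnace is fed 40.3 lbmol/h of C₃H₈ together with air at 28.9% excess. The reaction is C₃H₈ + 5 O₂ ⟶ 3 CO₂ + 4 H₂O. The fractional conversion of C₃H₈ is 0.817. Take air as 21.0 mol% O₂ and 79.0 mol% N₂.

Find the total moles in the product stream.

1310 lbmol/h

Stoichiometric O₂ = 5 × 40.3 = 201.5 lbmol/h; O₂ fed = 201.5 × 1.289 = 259.7 lbmol/h.
N₂ fed = 259.7 × 79/21 = 977.1 lbmol/h.
Fuel reacted = 0.817 × 40.3 → ξ = 32.93 lbmol/h.
Outlet (n = n₀ + ν ξ):
  C₃H₈: 40.3 − 1(32.93) = 7.375
  O₂: 259.7 − 5(32.93) = 95.11
  N₂: 977.1 (inert)
  CO₂: 0 + 3(32.93) = 98.78
  H₂O: 0 + 4(32.93) = 131.7
Total out = 7.375 + 95.11 + 977.1 + 98.78 + 131.7 = 1310 lbmol/h.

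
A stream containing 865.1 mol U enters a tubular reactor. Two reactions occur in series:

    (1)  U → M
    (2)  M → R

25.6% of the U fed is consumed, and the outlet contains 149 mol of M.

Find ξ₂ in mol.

ξ₂ = 72.5 mol

Conversion of U: U consumed = 1ξ₁ = 0.256 × 865.1 → ξ₁ = 221.5 mol.
M balance: n_M = 0 + 1ξ₁ − 1ξ₂ = 149 → ξ₂ = (1·221.5 − 149)/1 = 72.47 mol.
Outlet amounts (n = n₀ + Σ ν·ξ):
  U: 865.1 − 1(221.5) = 643.6
  M: 0 + 1(221.5) − 1(72.47) = 149
  R: 0 + 1(72.47) = 72.47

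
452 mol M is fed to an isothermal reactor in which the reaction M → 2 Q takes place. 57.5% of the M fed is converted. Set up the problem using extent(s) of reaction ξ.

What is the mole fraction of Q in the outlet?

M reacted = 0.575 × 452 = 259.9 mol; ν_M = −1, so ξ = 259.9/1 = 259.9 mol.
Outlet amounts (n = n₀ + ν ξ):
  M: 452 − 1(259.9) = 192.1
  Q: 0 + 2(259.9) = 519.8
Total out = 711.9 mol; y_Q = 519.8 / 711.9 = 0.7302.

0.73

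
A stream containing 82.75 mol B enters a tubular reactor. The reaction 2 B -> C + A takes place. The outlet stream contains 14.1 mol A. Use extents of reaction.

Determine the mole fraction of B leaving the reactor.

0.659

For A: n = n₀ + 1ξ → 14.1 = 0 + 1ξ, giving ξ = 14.1 mol.
Outlet amounts (n = n₀ + ν ξ):
  B: 82.75 − 2(14.1) = 54.55
  C: 0 + 1(14.1) = 14.1
  A: 0 + 1(14.1) = 14.1
Total out = 82.75 mol; y_B = 54.55 / 82.75 = 0.6592.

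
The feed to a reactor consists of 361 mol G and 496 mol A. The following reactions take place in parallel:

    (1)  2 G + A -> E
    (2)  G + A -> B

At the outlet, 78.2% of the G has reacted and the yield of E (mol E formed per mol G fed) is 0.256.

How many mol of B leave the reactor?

Yield of E: 1ξ₁ / 361 = 0.256 → ξ₁ = 92.42 mol.
Conversion of G: 2ξ₁ + 1ξ₂ = 0.782 × 361 = 282.3 → ξ₂ = 97.47 mol.
Outlet amounts (n = n₀ + Σ ν·ξ):
  G: 361 − 2(92.42) − 1(97.47) = 78.7
  A: 496 − 1(92.42) − 1(97.47) = 306.1
  E: 0 + 1(92.42) = 92.42
  B: 0 + 1(97.47) = 97.47

97.5 mol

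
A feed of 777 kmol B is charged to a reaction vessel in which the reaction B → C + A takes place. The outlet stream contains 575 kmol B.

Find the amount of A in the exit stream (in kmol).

For B: n = n₀ − 1ξ → 575 = 777 − 1ξ, giving ξ = 202 kmol.
Outlet amounts (n = n₀ + ν ξ):
  B: 777 − 1(202) = 575
  C: 0 + 1(202) = 202
  A: 0 + 1(202) = 202

202 kmol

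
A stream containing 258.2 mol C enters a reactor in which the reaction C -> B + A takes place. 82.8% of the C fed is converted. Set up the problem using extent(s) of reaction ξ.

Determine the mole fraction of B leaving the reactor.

C reacted = 0.828 × 258.2 = 213.8 mol; ν_C = −1, so ξ = 213.8/1 = 213.8 mol.
Outlet amounts (n = n₀ + ν ξ):
  C: 258.2 − 1(213.8) = 44.41
  B: 0 + 1(213.8) = 213.8
  A: 0 + 1(213.8) = 213.8
Total out = 472 mol; y_B = 213.8 / 472 = 0.453.

0.453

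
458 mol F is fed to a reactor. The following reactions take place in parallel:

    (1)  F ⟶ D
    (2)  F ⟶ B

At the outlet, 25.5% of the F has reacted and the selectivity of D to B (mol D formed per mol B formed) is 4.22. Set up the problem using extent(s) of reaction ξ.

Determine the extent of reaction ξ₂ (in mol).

ξ₂ = 22.4 mol

Conversion of F: F consumed = 0.255 × 458 = 116.8 mol = 1ξ₁ + 1ξ₂.
Selectivity: 1ξ₁ / (1ξ₂) = 4.22 → ξ₁ = 4.22 ξ₂.
Substitute: (1·4.22 + 1) ξ₂ = 116.8 → ξ₂ = 22.37 mol, ξ₁ = 94.42 mol.
Outlet amounts (n = n₀ + Σ ν·ξ):
  F: 458 − 1(94.42) − 1(22.37) = 341.2
  D: 0 + 1(94.42) = 94.42
  B: 0 + 1(22.37) = 22.37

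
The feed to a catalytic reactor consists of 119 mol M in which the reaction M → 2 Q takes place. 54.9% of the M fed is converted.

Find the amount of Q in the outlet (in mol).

M reacted = 0.549 × 119 = 65.33 mol; ν_M = −1, so ξ = 65.33/1 = 65.33 mol.
Outlet amounts (n = n₀ + ν ξ):
  M: 119 − 1(65.33) = 53.67
  Q: 0 + 2(65.33) = 130.7

131 mol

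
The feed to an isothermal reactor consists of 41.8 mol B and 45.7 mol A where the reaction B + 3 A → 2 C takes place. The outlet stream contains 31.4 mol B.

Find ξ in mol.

ξ = 10.4 mol

For B: n = n₀ − 1ξ → 31.4 = 41.8 − 1ξ, giving ξ = 10.4 mol.
Outlet amounts (n = n₀ + ν ξ):
  B: 41.8 − 1(10.4) = 31.4
  A: 45.7 − 3(10.4) = 14.5
  C: 0 + 2(10.4) = 20.8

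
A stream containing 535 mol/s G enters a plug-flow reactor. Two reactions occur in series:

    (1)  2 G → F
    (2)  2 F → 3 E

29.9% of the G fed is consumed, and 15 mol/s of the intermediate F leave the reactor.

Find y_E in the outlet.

0.2

Conversion of G: G consumed = 2ξ₁ = 0.299 × 535 → ξ₁ = 79.98 mol/s.
F balance: n_F = 0 + 1ξ₁ − 2ξ₂ = 15 → ξ₂ = (1·79.98 − 15)/2 = 32.49 mol/s.
Outlet amounts (n = n₀ + Σ ν·ξ):
  G: 535 − 2(79.98) = 375
  F: 0 + 1(79.98) − 2(32.49) = 15
  E: 0 + 3(32.49) = 97.47
Total out = 487.5 mol/s; y_E = 97.47 / 487.5 = 0.1999.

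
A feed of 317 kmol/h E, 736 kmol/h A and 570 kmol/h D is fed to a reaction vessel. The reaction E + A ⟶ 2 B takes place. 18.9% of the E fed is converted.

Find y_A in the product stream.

0.417

E reacted = 0.189 × 317 = 59.91 kmol/h; ν_E = −1, so ξ = 59.91/1 = 59.91 kmol/h.
Outlet amounts (n = n₀ + ν ξ):
  E: 317 − 1(59.91) = 257.1
  A: 736 − 1(59.91) = 676.1
  B: 0 + 2(59.91) = 119.8
  D: 570 (inert)
Total out = 1623 kmol/h; y_A = 676.1 / 1623 = 0.4166.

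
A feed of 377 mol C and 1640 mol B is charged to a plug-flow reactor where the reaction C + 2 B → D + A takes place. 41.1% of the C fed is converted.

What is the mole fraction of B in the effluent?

0.714

C reacted = 0.411 × 377 = 154.9 mol; ν_C = −1, so ξ = 154.9/1 = 154.9 mol.
Outlet amounts (n = n₀ + ν ξ):
  C: 377 − 1(154.9) = 222.1
  B: 1640 − 2(154.9) = 1330
  D: 0 + 1(154.9) = 154.9
  A: 0 + 1(154.9) = 154.9
Total out = 1862 mol; y_B = 1330 / 1862 = 0.7143.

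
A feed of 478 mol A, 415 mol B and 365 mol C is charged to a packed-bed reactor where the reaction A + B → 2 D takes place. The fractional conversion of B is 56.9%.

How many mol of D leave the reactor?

472 mol

B reacted = 0.569 × 415 = 236.1 mol; ν_B = −1, so ξ = 236.1/1 = 236.1 mol.
Outlet amounts (n = n₀ + ν ξ):
  A: 478 − 1(236.1) = 241.9
  B: 415 − 1(236.1) = 178.9
  D: 0 + 2(236.1) = 472.3
  C: 365 (inert)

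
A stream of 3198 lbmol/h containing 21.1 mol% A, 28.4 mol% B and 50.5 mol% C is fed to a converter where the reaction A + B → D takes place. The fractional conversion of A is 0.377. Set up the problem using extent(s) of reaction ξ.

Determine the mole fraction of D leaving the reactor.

0.0864

A reacted = 0.377 × 674.8 = 254.4 lbmol/h; ν_A = −1, so ξ = 254.4/1 = 254.4 lbmol/h.
Outlet amounts (n = n₀ + ν ξ):
  A: 674.8 − 1(254.4) = 420.4
  B: 908.2 − 1(254.4) = 653.8
  D: 0 + 1(254.4) = 254.4
  C: 1615 (inert)
Total out = 2944 lbmol/h; y_D = 254.4 / 2944 = 0.08642.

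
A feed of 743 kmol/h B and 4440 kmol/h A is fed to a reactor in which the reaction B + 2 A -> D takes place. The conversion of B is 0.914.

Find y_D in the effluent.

0.178

B reacted = 0.914 × 743 = 679.1 kmol/h; ν_B = −1, so ξ = 679.1/1 = 679.1 kmol/h.
Outlet amounts (n = n₀ + ν ξ):
  B: 743 − 1(679.1) = 63.9
  A: 4440 − 2(679.1) = 3082
  D: 0 + 1(679.1) = 679.1
Total out = 3825 kmol/h; y_D = 679.1 / 3825 = 0.1776.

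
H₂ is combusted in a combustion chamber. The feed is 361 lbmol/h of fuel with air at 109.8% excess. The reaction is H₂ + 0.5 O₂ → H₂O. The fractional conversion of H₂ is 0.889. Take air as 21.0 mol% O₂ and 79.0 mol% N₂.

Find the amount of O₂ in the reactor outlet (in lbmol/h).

218 lbmol/h

Stoichiometric O₂ = 0.5 × 361 = 180.5 lbmol/h; O₂ fed = 180.5 × 2.098 = 378.7 lbmol/h.
N₂ fed = 378.7 × 79/21 = 1425 lbmol/h.
Fuel reacted = 0.889 × 361 → ξ = 320.9 lbmol/h.
Outlet (n = n₀ + ν ξ):
  H₂: 361 − 1(320.9) = 40.07
  O₂: 378.7 − 0.5(320.9) = 218.2
  N₂: 1425 (inert)
  H₂O: 0 + 1(320.9) = 320.9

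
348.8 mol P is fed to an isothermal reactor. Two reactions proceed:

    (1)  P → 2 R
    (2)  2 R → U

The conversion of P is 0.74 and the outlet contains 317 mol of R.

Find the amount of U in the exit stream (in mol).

Conversion of P: P consumed = 1ξ₁ = 0.74 × 348.8 → ξ₁ = 258.1 mol.
R balance: n_R = 0 + 2ξ₁ − 2ξ₂ = 317 → ξ₂ = (2·258.1 − 317)/2 = 99.61 mol.
Outlet amounts (n = n₀ + Σ ν·ξ):
  P: 348.8 − 1(258.1) = 90.69
  R: 0 + 2(258.1) − 2(99.61) = 317
  U: 0 + 1(99.61) = 99.61

99.6 mol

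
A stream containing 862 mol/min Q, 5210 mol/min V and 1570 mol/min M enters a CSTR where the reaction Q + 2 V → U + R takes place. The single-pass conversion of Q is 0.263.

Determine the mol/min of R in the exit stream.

Q reacted = 0.263 × 862 = 226.7 mol/min; ν_Q = −1, so ξ = 226.7/1 = 226.7 mol/min.
Outlet amounts (n = n₀ + ν ξ):
  Q: 862 − 1(226.7) = 635.3
  V: 5210 − 2(226.7) = 4757
  U: 0 + 1(226.7) = 226.7
  R: 0 + 1(226.7) = 226.7
  M: 1570 (inert)

227 mol/min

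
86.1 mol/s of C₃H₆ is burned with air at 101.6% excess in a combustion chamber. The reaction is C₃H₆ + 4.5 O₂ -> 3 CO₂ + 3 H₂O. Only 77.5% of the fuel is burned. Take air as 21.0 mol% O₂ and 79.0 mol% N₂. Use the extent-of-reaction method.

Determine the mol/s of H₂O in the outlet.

200 mol/s

Stoichiometric O₂ = 4.5 × 86.1 = 387.4 mol/s; O₂ fed = 387.4 × 2.016 = 781.1 mol/s.
N₂ fed = 781.1 × 79/21 = 2938 mol/s.
Fuel reacted = 0.775 × 86.1 → ξ = 66.73 mol/s.
Outlet (n = n₀ + ν ξ):
  C₃H₆: 86.1 − 1(66.73) = 19.37
  O₂: 781.1 − 4.5(66.73) = 480.8
  N₂: 2938 (inert)
  CO₂: 0 + 3(66.73) = 200.2
  H₂O: 0 + 3(66.73) = 200.2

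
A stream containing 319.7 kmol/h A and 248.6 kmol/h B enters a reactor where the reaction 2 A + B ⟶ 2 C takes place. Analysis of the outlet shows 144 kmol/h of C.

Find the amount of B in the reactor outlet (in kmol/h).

For C: n = n₀ + 2ξ → 144 = 0 + 2ξ, giving ξ = 72 kmol/h.
Outlet amounts (n = n₀ + ν ξ):
  A: 319.7 − 2(72) = 175.7
  B: 248.6 − 1(72) = 176.6
  C: 0 + 2(72) = 144

177 kmol/h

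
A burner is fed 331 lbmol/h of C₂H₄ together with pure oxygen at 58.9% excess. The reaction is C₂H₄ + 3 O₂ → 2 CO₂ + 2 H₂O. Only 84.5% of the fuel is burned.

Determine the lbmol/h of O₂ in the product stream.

739 lbmol/h

Stoichiometric O₂ = 3 × 331 = 993 lbmol/h; O₂ fed = 993 × 1.589 = 1578 lbmol/h.
Fuel reacted = 0.845 × 331 → ξ = 279.7 lbmol/h.
Outlet (n = n₀ + ν ξ):
  C₂H₄: 331 − 1(279.7) = 51.31
  O₂: 1578 − 3(279.7) = 738.8
  CO₂: 0 + 2(279.7) = 559.4
  H₂O: 0 + 2(279.7) = 559.4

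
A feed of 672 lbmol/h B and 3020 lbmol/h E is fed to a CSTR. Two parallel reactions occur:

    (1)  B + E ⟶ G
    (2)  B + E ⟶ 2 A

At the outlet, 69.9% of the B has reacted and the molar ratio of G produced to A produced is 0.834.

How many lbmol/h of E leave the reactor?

2550 lbmol/h

Conversion of B: B consumed = 0.699 × 672 = 469.7 lbmol/h = 1ξ₁ + 1ξ₂.
Selectivity: 1ξ₁ / (2ξ₂) = 0.834 → ξ₁ = 1.668 ξ₂.
Substitute: (1·1.668 + 1) ξ₂ = 469.7 → ξ₂ = 176.1 lbmol/h, ξ₁ = 293.7 lbmol/h.
Outlet amounts (n = n₀ + Σ ν·ξ):
  B: 672 − 1(293.7) − 1(176.1) = 202.3
  E: 3020 − 1(293.7) − 1(176.1) = 2550
  G: 0 + 1(293.7) = 293.7
  A: 0 + 2(176.1) = 352.1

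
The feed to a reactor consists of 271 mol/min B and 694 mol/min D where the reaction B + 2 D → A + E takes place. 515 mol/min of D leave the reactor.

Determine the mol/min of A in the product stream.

For D: n = n₀ − 2ξ → 515 = 694 − 2ξ, giving ξ = 89.5 mol/min.
Outlet amounts (n = n₀ + ν ξ):
  B: 271 − 1(89.5) = 181.5
  D: 694 − 2(89.5) = 515
  A: 0 + 1(89.5) = 89.5
  E: 0 + 1(89.5) = 89.5

89.5 mol/min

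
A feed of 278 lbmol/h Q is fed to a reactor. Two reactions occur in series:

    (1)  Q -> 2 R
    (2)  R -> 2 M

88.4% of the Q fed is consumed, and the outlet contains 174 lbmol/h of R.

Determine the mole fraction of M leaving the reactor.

Conversion of Q: Q consumed = 1ξ₁ = 0.884 × 278 → ξ₁ = 245.8 lbmol/h.
R balance: n_R = 0 + 2ξ₁ − 1ξ₂ = 174 → ξ₂ = (2·245.8 − 174)/1 = 317.5 lbmol/h.
Outlet amounts (n = n₀ + Σ ν·ξ):
  Q: 278 − 1(245.8) = 32.25
  R: 0 + 2(245.8) − 1(317.5) = 174
  M: 0 + 2(317.5) = 635
Total out = 841.3 lbmol/h; y_M = 635 / 841.3 = 0.7548.

0.755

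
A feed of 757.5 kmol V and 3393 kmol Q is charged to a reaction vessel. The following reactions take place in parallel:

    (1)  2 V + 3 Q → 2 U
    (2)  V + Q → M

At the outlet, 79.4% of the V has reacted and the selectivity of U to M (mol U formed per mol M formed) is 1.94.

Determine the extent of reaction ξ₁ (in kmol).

ξ₁ = 198 kmol

Conversion of V: V consumed = 0.794 × 757.5 = 601.5 kmol = 2ξ₁ + 1ξ₂.
Selectivity: 2ξ₁ / (1ξ₂) = 1.94 → ξ₁ = 0.97 ξ₂.
Substitute: (2·0.97 + 1) ξ₂ = 601.5 → ξ₂ = 204.6 kmol, ξ₁ = 198.4 kmol.
Outlet amounts (n = n₀ + Σ ν·ξ):
  V: 757.5 − 2(198.4) − 1(204.6) = 156
  Q: 3393 − 3(198.4) − 1(204.6) = 2593
  U: 0 + 2(198.4) = 396.9
  M: 0 + 1(204.6) = 204.6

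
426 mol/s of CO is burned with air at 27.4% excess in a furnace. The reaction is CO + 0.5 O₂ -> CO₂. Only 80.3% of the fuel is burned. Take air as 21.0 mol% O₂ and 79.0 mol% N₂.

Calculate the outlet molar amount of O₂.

100 mol/s

Stoichiometric O₂ = 0.5 × 426 = 213 mol/s; O₂ fed = 213 × 1.274 = 271.4 mol/s.
N₂ fed = 271.4 × 79/21 = 1021 mol/s.
Fuel reacted = 0.803 × 426 → ξ = 342.1 mol/s.
Outlet (n = n₀ + ν ξ):
  CO: 426 − 1(342.1) = 83.92
  O₂: 271.4 − 0.5(342.1) = 100.3
  N₂: 1021 (inert)
  CO₂: 0 + 1(342.1) = 342.1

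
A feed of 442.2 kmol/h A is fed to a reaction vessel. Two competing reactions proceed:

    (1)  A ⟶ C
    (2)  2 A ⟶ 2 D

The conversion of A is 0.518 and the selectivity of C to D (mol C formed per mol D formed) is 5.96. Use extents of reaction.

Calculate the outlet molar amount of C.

Conversion of A: A consumed = 0.518 × 442.2 = 229.1 kmol/h = 1ξ₁ + 2ξ₂.
Selectivity: 1ξ₁ / (2ξ₂) = 5.96 → ξ₁ = 11.92 ξ₂.
Substitute: (1·11.92 + 2) ξ₂ = 229.1 → ξ₂ = 16.46 kmol/h, ξ₁ = 196.1 kmol/h.
Outlet amounts (n = n₀ + Σ ν·ξ):
  A: 442.2 − 1(196.1) − 2(16.46) = 213.1
  C: 0 + 1(196.1) = 196.1
  D: 0 + 2(16.46) = 32.91

196 kmol/h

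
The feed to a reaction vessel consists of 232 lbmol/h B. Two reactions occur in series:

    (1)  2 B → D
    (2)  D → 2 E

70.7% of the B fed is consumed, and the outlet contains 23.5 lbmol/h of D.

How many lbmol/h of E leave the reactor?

117 lbmol/h

Conversion of B: B consumed = 2ξ₁ = 0.707 × 232 → ξ₁ = 82.01 lbmol/h.
D balance: n_D = 0 + 1ξ₁ − 1ξ₂ = 23.5 → ξ₂ = (1·82.01 − 23.5)/1 = 58.51 lbmol/h.
Outlet amounts (n = n₀ + Σ ν·ξ):
  B: 232 − 2(82.01) = 67.98
  D: 0 + 1(82.01) − 1(58.51) = 23.5
  E: 0 + 2(58.51) = 117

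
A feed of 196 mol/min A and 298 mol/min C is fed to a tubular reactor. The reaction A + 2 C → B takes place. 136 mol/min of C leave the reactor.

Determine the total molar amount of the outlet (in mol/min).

332 mol/min

For C: n = n₀ − 2ξ → 136 = 298 − 2ξ, giving ξ = 81 mol/min.
Outlet amounts (n = n₀ + ν ξ):
  A: 196 − 1(81) = 115
  C: 298 − 2(81) = 136
  B: 0 + 1(81) = 81
Total out = 115 + 136 + 81 = 332 mol/min.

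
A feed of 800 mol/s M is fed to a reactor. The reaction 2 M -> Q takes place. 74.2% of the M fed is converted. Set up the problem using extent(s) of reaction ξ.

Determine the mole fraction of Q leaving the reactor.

0.59

M reacted = 0.742 × 800 = 593.6 mol/s; ν_M = −2, so ξ = 593.6/2 = 296.8 mol/s.
Outlet amounts (n = n₀ + ν ξ):
  M: 800 − 2(296.8) = 206.4
  Q: 0 + 1(296.8) = 296.8
Total out = 503.2 mol/s; y_Q = 296.8 / 503.2 = 0.5898.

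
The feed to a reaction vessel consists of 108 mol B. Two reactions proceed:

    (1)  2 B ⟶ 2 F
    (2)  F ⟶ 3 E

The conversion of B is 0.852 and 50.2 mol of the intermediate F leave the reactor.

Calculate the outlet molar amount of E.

125 mol

Conversion of B: B consumed = 2ξ₁ = 0.852 × 108 → ξ₁ = 46.01 mol.
F balance: n_F = 0 + 2ξ₁ − 1ξ₂ = 50.2 → ξ₂ = (2·46.01 − 50.2)/1 = 41.82 mol.
Outlet amounts (n = n₀ + Σ ν·ξ):
  B: 108 − 2(46.01) = 15.98
  F: 0 + 2(46.01) − 1(41.82) = 50.2
  E: 0 + 3(41.82) = 125.4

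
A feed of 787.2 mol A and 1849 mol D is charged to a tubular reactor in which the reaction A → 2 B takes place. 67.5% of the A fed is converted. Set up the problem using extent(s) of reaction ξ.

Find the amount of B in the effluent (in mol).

A reacted = 0.675 × 787.2 = 531.4 mol; ν_A = −1, so ξ = 531.4/1 = 531.4 mol.
Outlet amounts (n = n₀ + ν ξ):
  A: 787.2 − 1(531.4) = 255.8
  B: 0 + 2(531.4) = 1063
  D: 1849 (inert)

1060 mol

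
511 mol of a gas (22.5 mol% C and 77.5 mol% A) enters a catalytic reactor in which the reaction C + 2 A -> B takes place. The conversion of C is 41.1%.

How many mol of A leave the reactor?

C reacted = 0.411 × 115 = 47.25 mol; ν_C = −1, so ξ = 47.25/1 = 47.25 mol.
Outlet amounts (n = n₀ + ν ξ):
  C: 115 − 1(47.25) = 67.72
  A: 396 − 2(47.25) = 301.5
  B: 0 + 1(47.25) = 47.25

302 mol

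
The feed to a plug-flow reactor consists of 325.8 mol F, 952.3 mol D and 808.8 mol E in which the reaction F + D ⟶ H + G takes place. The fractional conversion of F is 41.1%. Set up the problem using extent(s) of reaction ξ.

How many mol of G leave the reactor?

F reacted = 0.411 × 325.8 = 133.9 mol; ν_F = −1, so ξ = 133.9/1 = 133.9 mol.
Outlet amounts (n = n₀ + ν ξ):
  F: 325.8 − 1(133.9) = 191.9
  D: 952.3 − 1(133.9) = 818.4
  H: 0 + 1(133.9) = 133.9
  G: 0 + 1(133.9) = 133.9
  E: 808.8 (inert)

134 mol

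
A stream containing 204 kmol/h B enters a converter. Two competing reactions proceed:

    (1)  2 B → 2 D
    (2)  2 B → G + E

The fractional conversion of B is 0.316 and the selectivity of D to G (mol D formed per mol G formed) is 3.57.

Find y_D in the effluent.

0.203

Conversion of B: B consumed = 0.316 × 204 = 64.46 kmol/h = 2ξ₁ + 2ξ₂.
Selectivity: 2ξ₁ / (1ξ₂) = 3.57 → ξ₁ = 1.785 ξ₂.
Substitute: (2·1.785 + 2) ξ₂ = 64.46 → ξ₂ = 11.57 kmol/h, ξ₁ = 20.66 kmol/h.
Outlet amounts (n = n₀ + Σ ν·ξ):
  B: 204 − 2(20.66) − 2(11.57) = 139.5
  D: 0 + 2(20.66) = 41.32
  G: 0 + 1(11.57) = 11.57
  E: 0 + 1(11.57) = 11.57
Total out = 204 kmol/h; y_D = 41.32 / 204 = 0.2025.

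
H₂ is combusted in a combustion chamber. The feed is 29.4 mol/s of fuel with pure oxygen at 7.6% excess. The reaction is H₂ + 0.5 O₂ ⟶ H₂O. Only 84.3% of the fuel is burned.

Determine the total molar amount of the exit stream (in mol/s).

Stoichiometric O₂ = 0.5 × 29.4 = 14.7 mol/s; O₂ fed = 14.7 × 1.076 = 15.82 mol/s.
Fuel reacted = 0.843 × 29.4 → ξ = 24.78 mol/s.
Outlet (n = n₀ + ν ξ):
  H₂: 29.4 − 1(24.78) = 4.616
  O₂: 15.82 − 0.5(24.78) = 3.425
  H₂O: 0 + 1(24.78) = 24.78
Total out = 4.616 + 3.425 + 24.78 = 32.83 mol/s.

32.8 mol/s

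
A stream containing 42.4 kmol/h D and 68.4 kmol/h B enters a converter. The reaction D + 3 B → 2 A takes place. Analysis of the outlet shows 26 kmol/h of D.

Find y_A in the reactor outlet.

For D: n = n₀ − 1ξ → 26 = 42.4 − 1ξ, giving ξ = 16.4 kmol/h.
Outlet amounts (n = n₀ + ν ξ):
  D: 42.4 − 1(16.4) = 26
  B: 68.4 − 3(16.4) = 19.2
  A: 0 + 2(16.4) = 32.8
Total out = 78 kmol/h; y_A = 32.8 / 78 = 0.4205.

0.421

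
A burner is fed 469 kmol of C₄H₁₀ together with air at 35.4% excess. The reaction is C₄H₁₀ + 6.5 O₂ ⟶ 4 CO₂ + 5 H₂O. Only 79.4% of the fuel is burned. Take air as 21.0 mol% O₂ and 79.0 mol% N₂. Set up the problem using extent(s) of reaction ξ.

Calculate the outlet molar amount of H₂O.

Stoichiometric O₂ = 6.5 × 469 = 3048 kmol; O₂ fed = 3048 × 1.354 = 4128 kmol.
N₂ fed = 4128 × 79/21 = 15530 kmol.
Fuel reacted = 0.794 × 469 → ξ = 372.4 kmol.
Outlet (n = n₀ + ν ξ):
  C₄H₁₀: 469 − 1(372.4) = 96.61
  O₂: 4128 − 6.5(372.4) = 1707
  N₂: 15530 (inert)
  CO₂: 0 + 4(372.4) = 1490
  H₂O: 0 + 5(372.4) = 1862

1860 kmol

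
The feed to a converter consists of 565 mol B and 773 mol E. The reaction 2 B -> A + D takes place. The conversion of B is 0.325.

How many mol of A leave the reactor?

B reacted = 0.325 × 565 = 183.6 mol; ν_B = −2, so ξ = 183.6/2 = 91.81 mol.
Outlet amounts (n = n₀ + ν ξ):
  B: 565 − 2(91.81) = 381.4
  A: 0 + 1(91.81) = 91.81
  D: 0 + 1(91.81) = 91.81
  E: 773 (inert)

91.8 mol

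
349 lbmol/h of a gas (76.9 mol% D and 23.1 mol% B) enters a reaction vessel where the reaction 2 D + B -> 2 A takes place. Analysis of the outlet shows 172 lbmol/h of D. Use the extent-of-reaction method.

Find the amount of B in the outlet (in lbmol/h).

32.4 lbmol/h

For D: n = n₀ − 2ξ → 172 = 268.4 − 2ξ, giving ξ = 48.19 lbmol/h.
Outlet amounts (n = n₀ + ν ξ):
  D: 268.4 − 2(48.19) = 172
  B: 80.62 − 1(48.19) = 32.43
  A: 0 + 2(48.19) = 96.38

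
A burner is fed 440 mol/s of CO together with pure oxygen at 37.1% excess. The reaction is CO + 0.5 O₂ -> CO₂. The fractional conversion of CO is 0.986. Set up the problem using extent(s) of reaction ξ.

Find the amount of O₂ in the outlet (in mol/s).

Stoichiometric O₂ = 0.5 × 440 = 220 mol/s; O₂ fed = 220 × 1.371 = 301.6 mol/s.
Fuel reacted = 0.986 × 440 → ξ = 433.8 mol/s.
Outlet (n = n₀ + ν ξ):
  CO: 440 − 1(433.8) = 6.16
  O₂: 301.6 − 0.5(433.8) = 84.7
  CO₂: 0 + 1(433.8) = 433.8

84.7 mol/s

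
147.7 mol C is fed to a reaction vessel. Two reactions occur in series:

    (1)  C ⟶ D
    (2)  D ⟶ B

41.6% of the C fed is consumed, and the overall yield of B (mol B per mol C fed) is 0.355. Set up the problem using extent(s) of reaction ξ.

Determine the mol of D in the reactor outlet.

9.01 mol

Conversion of C: C consumed = 1ξ₁ = 0.416 × 147.7 → ξ₁ = 61.44 mol.
Yield of B: 1ξ₂ / 147.7 = 0.355 → ξ₂ = 52.43 mol.
Outlet amounts (n = n₀ + Σ ν·ξ):
  C: 147.7 − 1(61.44) = 86.26
  D: 0 + 1(61.44) − 1(52.43) = 9.01
  B: 0 + 1(52.43) = 52.43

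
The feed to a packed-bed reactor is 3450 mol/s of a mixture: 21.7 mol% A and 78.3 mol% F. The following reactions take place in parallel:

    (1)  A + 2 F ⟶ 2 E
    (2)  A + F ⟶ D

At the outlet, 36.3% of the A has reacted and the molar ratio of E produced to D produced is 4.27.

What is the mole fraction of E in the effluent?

0.116

Conversion of A: A consumed = 0.363 × 748.6 = 271.8 mol/s = 1ξ₁ + 1ξ₂.
Selectivity: 2ξ₁ / (1ξ₂) = 4.27 → ξ₁ = 2.135 ξ₂.
Substitute: (1·2.135 + 1) ξ₂ = 271.8 → ξ₂ = 86.69 mol/s, ξ₁ = 185.1 mol/s.
Outlet amounts (n = n₀ + Σ ν·ξ):
  A: 748.6 − 1(185.1) − 1(86.69) = 476.9
  F: 2701 − 2(185.1) − 1(86.69) = 2245
  E: 0 + 2(185.1) = 370.1
  D: 0 + 1(86.69) = 86.69
Total out = 3178 mol/s; y_E = 370.1 / 3178 = 0.1165.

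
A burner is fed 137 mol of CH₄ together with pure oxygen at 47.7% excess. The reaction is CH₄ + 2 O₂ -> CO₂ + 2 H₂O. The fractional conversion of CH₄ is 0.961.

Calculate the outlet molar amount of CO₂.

132 mol

Stoichiometric O₂ = 2 × 137 = 274 mol; O₂ fed = 274 × 1.477 = 404.7 mol.
Fuel reacted = 0.961 × 137 → ξ = 131.7 mol.
Outlet (n = n₀ + ν ξ):
  CH₄: 137 − 1(131.7) = 5.343
  O₂: 404.7 − 2(131.7) = 141.4
  CO₂: 0 + 1(131.7) = 131.7
  H₂O: 0 + 2(131.7) = 263.3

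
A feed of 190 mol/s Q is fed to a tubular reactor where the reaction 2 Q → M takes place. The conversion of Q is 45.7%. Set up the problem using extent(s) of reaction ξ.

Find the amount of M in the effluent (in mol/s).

43.4 mol/s

Q reacted = 0.457 × 190 = 86.83 mol/s; ν_Q = −2, so ξ = 86.83/2 = 43.41 mol/s.
Outlet amounts (n = n₀ + ν ξ):
  Q: 190 − 2(43.41) = 103.2
  M: 0 + 1(43.41) = 43.41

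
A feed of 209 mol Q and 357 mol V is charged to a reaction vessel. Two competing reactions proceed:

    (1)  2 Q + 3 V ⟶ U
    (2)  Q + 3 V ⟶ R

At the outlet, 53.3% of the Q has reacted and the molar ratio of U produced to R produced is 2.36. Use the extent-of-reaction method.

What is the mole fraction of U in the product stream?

0.142

Conversion of Q: Q consumed = 0.533 × 209 = 111.4 mol = 2ξ₁ + 1ξ₂.
Selectivity: 1ξ₁ / (1ξ₂) = 2.36 → ξ₁ = 2.36 ξ₂.
Substitute: (2·2.36 + 1) ξ₂ = 111.4 → ξ₂ = 19.48 mol, ξ₁ = 45.96 mol.
Outlet amounts (n = n₀ + Σ ν·ξ):
  Q: 209 − 2(45.96) − 1(19.48) = 97.6
  V: 357 − 3(45.96) − 3(19.48) = 160.7
  U: 0 + 1(45.96) = 45.96
  R: 0 + 1(19.48) = 19.48
Total out = 323.7 mol; y_U = 45.96 / 323.7 = 0.142.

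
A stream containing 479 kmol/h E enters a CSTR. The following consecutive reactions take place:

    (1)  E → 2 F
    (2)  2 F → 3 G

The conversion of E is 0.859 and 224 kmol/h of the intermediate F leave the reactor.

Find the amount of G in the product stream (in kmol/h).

898 kmol/h

Conversion of E: E consumed = 1ξ₁ = 0.859 × 479 → ξ₁ = 411.5 kmol/h.
F balance: n_F = 0 + 2ξ₁ − 2ξ₂ = 224 → ξ₂ = (2·411.5 − 224)/2 = 299.5 kmol/h.
Outlet amounts (n = n₀ + Σ ν·ξ):
  E: 479 − 1(411.5) = 67.54
  F: 0 + 2(411.5) − 2(299.5) = 224
  G: 0 + 3(299.5) = 898.4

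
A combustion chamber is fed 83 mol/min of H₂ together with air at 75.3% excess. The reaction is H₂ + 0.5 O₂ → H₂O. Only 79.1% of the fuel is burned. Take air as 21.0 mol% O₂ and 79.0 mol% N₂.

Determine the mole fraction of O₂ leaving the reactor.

Stoichiometric O₂ = 0.5 × 83 = 41.5 mol/min; O₂ fed = 41.5 × 1.753 = 72.75 mol/min.
N₂ fed = 72.75 × 79/21 = 273.7 mol/min.
Fuel reacted = 0.791 × 83 → ξ = 65.65 mol/min.
Outlet (n = n₀ + ν ξ):
  H₂: 83 − 1(65.65) = 17.35
  O₂: 72.75 − 0.5(65.65) = 39.92
  N₂: 273.7 (inert)
  H₂O: 0 + 1(65.65) = 65.65
Total out = 396.6 mol/min; y_O₂ = 39.92 / 396.6 = 0.1007.

0.101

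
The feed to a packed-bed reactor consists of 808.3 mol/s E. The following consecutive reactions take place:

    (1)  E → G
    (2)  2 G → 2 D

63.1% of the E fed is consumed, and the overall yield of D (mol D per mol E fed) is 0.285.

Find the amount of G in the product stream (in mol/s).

Conversion of E: E consumed = 1ξ₁ = 0.631 × 808.3 → ξ₁ = 510 mol/s.
Yield of D: 2ξ₂ / 808.3 = 0.285 → ξ₂ = 115.2 mol/s.
Outlet amounts (n = n₀ + Σ ν·ξ):
  E: 808.3 − 1(510) = 298.3
  G: 0 + 1(510) − 2(115.2) = 279.7
  D: 0 + 2(115.2) = 230.4

280 mol/s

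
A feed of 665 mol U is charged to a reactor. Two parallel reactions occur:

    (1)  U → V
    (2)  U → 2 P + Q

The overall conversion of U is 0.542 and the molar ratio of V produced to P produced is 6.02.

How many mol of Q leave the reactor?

27.6 mol

Conversion of U: U consumed = 0.542 × 665 = 360.4 mol = 1ξ₁ + 1ξ₂.
Selectivity: 1ξ₁ / (2ξ₂) = 6.02 → ξ₁ = 12.04 ξ₂.
Substitute: (1·12.04 + 1) ξ₂ = 360.4 → ξ₂ = 27.64 mol, ξ₁ = 332.8 mol.
Outlet amounts (n = n₀ + Σ ν·ξ):
  U: 665 − 1(332.8) − 1(27.64) = 304.6
  V: 0 + 1(332.8) = 332.8
  P: 0 + 2(27.64) = 55.28
  Q: 0 + 1(27.64) = 27.64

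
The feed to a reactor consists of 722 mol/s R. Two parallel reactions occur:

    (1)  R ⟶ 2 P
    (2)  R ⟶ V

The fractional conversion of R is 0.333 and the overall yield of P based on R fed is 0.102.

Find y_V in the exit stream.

0.268

Yield of P: 2ξ₁ / 722 = 0.102 → ξ₁ = 36.82 mol/s.
Conversion of R: 1ξ₁ + 1ξ₂ = 0.333 × 722 = 240.4 → ξ₂ = 203.6 mol/s.
Outlet amounts (n = n₀ + Σ ν·ξ):
  R: 722 − 1(36.82) − 1(203.6) = 481.6
  P: 0 + 2(36.82) = 73.64
  V: 0 + 1(203.6) = 203.6
Total out = 758.8 mol/s; y_V = 203.6 / 758.8 = 0.2683.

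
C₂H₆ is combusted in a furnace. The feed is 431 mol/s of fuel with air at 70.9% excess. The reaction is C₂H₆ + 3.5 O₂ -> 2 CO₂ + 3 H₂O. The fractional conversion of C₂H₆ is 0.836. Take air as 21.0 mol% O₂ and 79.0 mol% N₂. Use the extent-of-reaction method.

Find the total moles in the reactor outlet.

12900 mol/s

Stoichiometric O₂ = 3.5 × 431 = 1508 mol/s; O₂ fed = 1508 × 1.709 = 2578 mol/s.
N₂ fed = 2578 × 79/21 = 9698 mol/s.
Fuel reacted = 0.836 × 431 → ξ = 360.3 mol/s.
Outlet (n = n₀ + ν ξ):
  C₂H₆: 431 − 1(360.3) = 70.68
  O₂: 2578 − 3.5(360.3) = 1317
  N₂: 9698 (inert)
  CO₂: 0 + 2(360.3) = 720.6
  H₂O: 0 + 3(360.3) = 1081
Total out = 70.68 + 1317 + 9698 + 720.6 + 1081 = 12890 mol/s.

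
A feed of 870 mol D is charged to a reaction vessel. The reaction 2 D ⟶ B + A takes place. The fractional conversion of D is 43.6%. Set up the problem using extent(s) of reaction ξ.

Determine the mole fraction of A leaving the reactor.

0.218

D reacted = 0.436 × 870 = 379.3 mol; ν_D = −2, so ξ = 379.3/2 = 189.7 mol.
Outlet amounts (n = n₀ + ν ξ):
  D: 870 − 2(189.7) = 490.7
  B: 0 + 1(189.7) = 189.7
  A: 0 + 1(189.7) = 189.7
Total out = 870 mol; y_A = 189.7 / 870 = 0.218.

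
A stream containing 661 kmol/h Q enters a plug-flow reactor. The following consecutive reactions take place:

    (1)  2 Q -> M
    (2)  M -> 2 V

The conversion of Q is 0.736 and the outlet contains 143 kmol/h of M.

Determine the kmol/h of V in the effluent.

Conversion of Q: Q consumed = 2ξ₁ = 0.736 × 661 → ξ₁ = 243.2 kmol/h.
M balance: n_M = 0 + 1ξ₁ − 1ξ₂ = 143 → ξ₂ = (1·243.2 − 143)/1 = 100.2 kmol/h.
Outlet amounts (n = n₀ + Σ ν·ξ):
  Q: 661 − 2(243.2) = 174.5
  M: 0 + 1(243.2) − 1(100.2) = 143
  V: 0 + 2(100.2) = 200.5

200 kmol/h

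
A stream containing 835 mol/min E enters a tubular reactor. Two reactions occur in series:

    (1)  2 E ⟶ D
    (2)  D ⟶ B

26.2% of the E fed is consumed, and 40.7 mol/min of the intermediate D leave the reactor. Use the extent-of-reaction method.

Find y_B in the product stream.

0.0947

Conversion of E: E consumed = 2ξ₁ = 0.262 × 835 → ξ₁ = 109.4 mol/min.
D balance: n_D = 0 + 1ξ₁ − 1ξ₂ = 40.7 → ξ₂ = (1·109.4 − 40.7)/1 = 68.69 mol/min.
Outlet amounts (n = n₀ + Σ ν·ξ):
  E: 835 − 2(109.4) = 616.2
  D: 0 + 1(109.4) − 1(68.69) = 40.7
  B: 0 + 1(68.69) = 68.69
Total out = 725.6 mol/min; y_B = 68.69 / 725.6 = 0.09466.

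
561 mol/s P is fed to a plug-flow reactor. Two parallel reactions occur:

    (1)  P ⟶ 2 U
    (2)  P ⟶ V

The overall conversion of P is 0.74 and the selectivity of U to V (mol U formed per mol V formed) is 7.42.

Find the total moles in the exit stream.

Conversion of P: P consumed = 0.74 × 561 = 415.1 mol/s = 1ξ₁ + 1ξ₂.
Selectivity: 2ξ₁ / (1ξ₂) = 7.42 → ξ₁ = 3.71 ξ₂.
Substitute: (1·3.71 + 1) ξ₂ = 415.1 → ξ₂ = 88.14 mol/s, ξ₁ = 327 mol/s.
Outlet amounts (n = n₀ + Σ ν·ξ):
  P: 561 − 1(327) − 1(88.14) = 145.9
  U: 0 + 2(327) = 654
  V: 0 + 1(88.14) = 88.14
Total out = 145.9 + 654 + 88.14 = 888 mol/s.

888 mol/s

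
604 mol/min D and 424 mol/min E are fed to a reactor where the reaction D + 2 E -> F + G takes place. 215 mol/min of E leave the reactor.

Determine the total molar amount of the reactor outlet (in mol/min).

For E: n = n₀ − 2ξ → 215 = 424 − 2ξ, giving ξ = 104.5 mol/min.
Outlet amounts (n = n₀ + ν ξ):
  D: 604 − 1(104.5) = 499.5
  E: 424 − 2(104.5) = 215
  F: 0 + 1(104.5) = 104.5
  G: 0 + 1(104.5) = 104.5
Total out = 499.5 + 215 + 104.5 + 104.5 = 923.5 mol/min.

924 mol/min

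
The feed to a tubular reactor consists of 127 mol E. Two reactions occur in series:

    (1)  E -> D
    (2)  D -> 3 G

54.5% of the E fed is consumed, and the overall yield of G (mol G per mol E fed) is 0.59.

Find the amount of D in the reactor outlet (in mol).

Conversion of E: E consumed = 1ξ₁ = 0.545 × 127 → ξ₁ = 69.22 mol.
Yield of G: 3ξ₂ / 127 = 0.59 → ξ₂ = 24.98 mol.
Outlet amounts (n = n₀ + Σ ν·ξ):
  E: 127 − 1(69.22) = 57.78
  D: 0 + 1(69.22) − 1(24.98) = 44.24
  G: 0 + 3(24.98) = 74.93

44.2 mol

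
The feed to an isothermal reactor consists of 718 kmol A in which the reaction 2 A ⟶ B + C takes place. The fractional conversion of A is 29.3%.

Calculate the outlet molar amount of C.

105 kmol

A reacted = 0.293 × 718 = 210.4 kmol; ν_A = −2, so ξ = 210.4/2 = 105.2 kmol.
Outlet amounts (n = n₀ + ν ξ):
  A: 718 − 2(105.2) = 507.6
  B: 0 + 1(105.2) = 105.2
  C: 0 + 1(105.2) = 105.2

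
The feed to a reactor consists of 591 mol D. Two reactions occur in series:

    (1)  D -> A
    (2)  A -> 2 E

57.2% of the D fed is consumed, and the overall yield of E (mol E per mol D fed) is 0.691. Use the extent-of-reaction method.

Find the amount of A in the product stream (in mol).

Conversion of D: D consumed = 1ξ₁ = 0.572 × 591 → ξ₁ = 338.1 mol.
Yield of E: 2ξ₂ / 591 = 0.691 → ξ₂ = 204.2 mol.
Outlet amounts (n = n₀ + Σ ν·ξ):
  D: 591 − 1(338.1) = 252.9
  A: 0 + 1(338.1) − 1(204.2) = 133.9
  E: 0 + 2(204.2) = 408.4

134 mol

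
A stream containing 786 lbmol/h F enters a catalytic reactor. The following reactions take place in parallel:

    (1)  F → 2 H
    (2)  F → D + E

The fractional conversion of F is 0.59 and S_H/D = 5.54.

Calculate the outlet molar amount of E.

123 lbmol/h

Conversion of F: F consumed = 0.59 × 786 = 463.7 lbmol/h = 1ξ₁ + 1ξ₂.
Selectivity: 2ξ₁ / (1ξ₂) = 5.54 → ξ₁ = 2.77 ξ₂.
Substitute: (1·2.77 + 1) ξ₂ = 463.7 → ξ₂ = 123 lbmol/h, ξ₁ = 340.7 lbmol/h.
Outlet amounts (n = n₀ + Σ ν·ξ):
  F: 786 − 1(340.7) − 1(123) = 322.3
  H: 0 + 2(340.7) = 681.5
  D: 0 + 1(123) = 123
  E: 0 + 1(123) = 123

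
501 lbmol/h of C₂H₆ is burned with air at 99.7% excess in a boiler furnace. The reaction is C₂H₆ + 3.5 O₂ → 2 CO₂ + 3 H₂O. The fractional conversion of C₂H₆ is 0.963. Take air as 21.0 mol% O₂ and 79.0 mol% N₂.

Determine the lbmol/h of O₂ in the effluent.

Stoichiometric O₂ = 3.5 × 501 = 1754 lbmol/h; O₂ fed = 1754 × 1.997 = 3502 lbmol/h.
N₂ fed = 3502 × 79/21 = 13170 lbmol/h.
Fuel reacted = 0.963 × 501 → ξ = 482.5 lbmol/h.
Outlet (n = n₀ + ν ξ):
  C₂H₆: 501 − 1(482.5) = 18.54
  O₂: 3502 − 3.5(482.5) = 1813
  N₂: 13170 (inert)
  CO₂: 0 + 2(482.5) = 964.9
  H₂O: 0 + 3(482.5) = 1447

1810 lbmol/h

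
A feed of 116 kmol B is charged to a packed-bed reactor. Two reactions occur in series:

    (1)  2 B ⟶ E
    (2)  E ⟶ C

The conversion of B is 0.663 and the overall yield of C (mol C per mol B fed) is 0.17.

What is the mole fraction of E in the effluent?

Conversion of B: B consumed = 2ξ₁ = 0.663 × 116 → ξ₁ = 38.45 kmol.
Yield of C: 1ξ₂ / 116 = 0.17 → ξ₂ = 19.72 kmol.
Outlet amounts (n = n₀ + Σ ν·ξ):
  B: 116 − 2(38.45) = 39.09
  E: 0 + 1(38.45) − 1(19.72) = 18.73
  C: 0 + 1(19.72) = 19.72
Total out = 77.55 kmol; y_E = 18.73 / 77.55 = 0.2416.

0.242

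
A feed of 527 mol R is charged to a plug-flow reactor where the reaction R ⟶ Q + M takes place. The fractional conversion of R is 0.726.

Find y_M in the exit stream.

R reacted = 0.726 × 527 = 382.6 mol; ν_R = −1, so ξ = 382.6/1 = 382.6 mol.
Outlet amounts (n = n₀ + ν ξ):
  R: 527 − 1(382.6) = 144.4
  Q: 0 + 1(382.6) = 382.6
  M: 0 + 1(382.6) = 382.6
Total out = 909.6 mol; y_M = 382.6 / 909.6 = 0.4206.

0.421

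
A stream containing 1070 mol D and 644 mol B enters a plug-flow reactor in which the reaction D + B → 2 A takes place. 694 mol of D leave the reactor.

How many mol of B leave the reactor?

268 mol

For D: n = n₀ − 1ξ → 694 = 1070 − 1ξ, giving ξ = 376 mol.
Outlet amounts (n = n₀ + ν ξ):
  D: 1070 − 1(376) = 694
  B: 644 − 1(376) = 268
  A: 0 + 2(376) = 752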